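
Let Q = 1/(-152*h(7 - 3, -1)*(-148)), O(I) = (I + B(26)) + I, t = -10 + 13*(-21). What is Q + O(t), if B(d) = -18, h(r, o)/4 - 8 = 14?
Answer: -1156114431/1979648 ≈ -584.00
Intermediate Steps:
h(r, o) = 88 (h(r, o) = 32 + 4*14 = 32 + 56 = 88)
t = -283 (t = -10 - 273 = -283)
O(I) = -18 + 2*I (O(I) = (I - 18) + I = (-18 + I) + I = -18 + 2*I)
Q = 1/1979648 (Q = 1/(-152*88*(-148)) = 1/(-13376*(-148)) = 1/1979648 ≈ 5.0514e-7)
Q + O(t) = 1/1979648 + (-18 + 2*(-283)) = 1/1979648 + (-18 - 566) = 1/1979648 - 584 = -1156114431/1979648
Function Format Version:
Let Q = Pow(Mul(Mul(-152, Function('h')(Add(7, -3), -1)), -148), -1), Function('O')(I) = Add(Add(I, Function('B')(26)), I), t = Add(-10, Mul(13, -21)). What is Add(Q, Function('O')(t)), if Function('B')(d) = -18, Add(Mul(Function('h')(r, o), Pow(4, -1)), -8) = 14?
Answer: Rational(-1156114431, 1979648) ≈ -584.00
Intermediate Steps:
Function('h')(r, o) = 88 (Function('h')(r, o) = Add(32, Mul(4, 14)) = Add(32, 56) = 88)
t = -283 (t = Add(-10, -273) = -283)
Function('O')(I) = Add(-18, Mul(2, I)) (Function('O')(I) = Add(Add(I, -18), I) = Add(Add(-18, I), I) = Add(-18, Mul(2, I)))
Q = Rational(1, 1979648) (Q = Pow(Mul(Mul(-152, 88), -148), -1) = Pow(Mul(-13376, -148), -1) = Pow(1979648, -1) = Rational(1, 1979648) ≈ 5.0514e-7)
Add(Q, Function('O')(t)) = Add(Rational(1, 1979648), Add(-18, Mul(2, -283))) = Add(Rational(1, 1979648), Add(-18, -566)) = Add(Rational(1, 1979648), -584) = Rational(-1156114431, 1979648)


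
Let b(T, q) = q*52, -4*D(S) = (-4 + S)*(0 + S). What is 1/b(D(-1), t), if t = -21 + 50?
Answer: 1/1508 ≈ 0.00066313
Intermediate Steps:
D(S) = -S*(-4 + S)/4 (D(S) = -(-4 + S)*(0 + S)/4 = -(-4 + S)*S/4 = -S*(-4 + S)/4)
t = 29
b(T, q) = 52*q
1/b(D(-1), t) = 1/(52*29) = 1/1508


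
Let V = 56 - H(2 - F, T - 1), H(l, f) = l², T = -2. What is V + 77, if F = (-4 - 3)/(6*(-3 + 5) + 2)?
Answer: 507/4 ≈ 126.75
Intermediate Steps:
F = -½ (F = -7/(6*2 + 2) = -7/(12 + 2) = -7/14 = -7*1/14 = -½ ≈ -0.50000)
V = 199/4 (V = 56 - (2 - 1*(-½))² = 56 - (2 + ½)² = 56 - (5/2)² = 56 - 1*25/4 = 56 - 25/4 = 199/4 ≈ 49.750)
V + 77 = 199/4 + 77 = 507/4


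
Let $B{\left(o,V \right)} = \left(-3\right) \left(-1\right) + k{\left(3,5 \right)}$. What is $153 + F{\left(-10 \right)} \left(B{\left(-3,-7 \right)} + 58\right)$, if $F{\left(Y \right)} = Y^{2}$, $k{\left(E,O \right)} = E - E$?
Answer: $6253$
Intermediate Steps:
$k{\left(E,O \right)} = 0$
$B{\left(o,V \right)} = 3$ ($B{\left(o,V \right)} = \left(-3\right) \left(-1\right) + 0 = 3 + 0 = 3$)
$153 + F{\left(-10 \right)} \left(B{\left(-3,-7 \right)} + 58\right) = 153 + \left(-10\right)^{2} \left(3 + 58\right) = 153 + 100 \cdot 61 = 153 + 6100 = 6253$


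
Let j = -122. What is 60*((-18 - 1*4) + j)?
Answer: -8640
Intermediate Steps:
60*((-18 - 1*4) + j) = 60*((-18 - 1*4) - 122) = 60*((-18 - 4) - 122) = 60*(-22 - 122) = 60*(-144) = -8640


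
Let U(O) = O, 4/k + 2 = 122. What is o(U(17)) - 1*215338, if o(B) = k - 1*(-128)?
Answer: -6456299/30 ≈ -2.1521e+5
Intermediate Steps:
k = 1/30 (k = 4/(-2 + 122) = 4/120 = 4*(1/120) = 1/30 ≈ 0.033333)
o(B) = 3841/30 (o(B) = 1/30 - 1*(-128) = 1/30 + 128 = 3841/30)
o(U(17)) - 1*215338 = 3841/30 - 1*215338 = 3841/30 - 215338 = -6456299/30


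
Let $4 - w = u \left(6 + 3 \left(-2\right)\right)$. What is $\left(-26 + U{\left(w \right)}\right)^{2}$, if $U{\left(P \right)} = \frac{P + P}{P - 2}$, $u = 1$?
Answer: $484$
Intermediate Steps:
$w = 4$ ($w = 4 - 1 \left(6 + 3 \left(-2\right)\right) = 4 - 1 \left(6 - 6\right) = 4 - 1 \cdot 0 = 4 - 0 = 4 + 0 = 4$)
$U{\left(P \right)} = \frac{2 P}{-2 + P}$
$\left(-26 + U{\left(w \right)}\right)^{2} = \left(-26 + 2 \cdot 4 \frac{1}{-2 + 4}\right)^{2} = \left(-26 + 2 \cdot 4 \cdot \frac{1}{2}\right)^{2} = \left(-26 + 4\right)^{2} = \left(-22\right)^{2} = 484$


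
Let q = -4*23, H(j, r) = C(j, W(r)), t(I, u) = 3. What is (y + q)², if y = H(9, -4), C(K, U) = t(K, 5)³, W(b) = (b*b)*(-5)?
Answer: 4225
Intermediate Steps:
W(b) = -5*b² (W(b) = b²*(-5) = -5*b²)
C(K, U) = 27 (C(K, U) = 3³ = 27)
H(j, r) = 27
q = -92
y = 27
(y + q)² = (27 - 92)² = (-65)² = 4225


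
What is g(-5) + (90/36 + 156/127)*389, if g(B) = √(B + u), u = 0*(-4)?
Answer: 368383/254 + I*√5 ≈ 1450.3 + 2.2361*I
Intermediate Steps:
u = 0
g(B) = √B (g(B) = √(B + 0) = √B)
g(-5) + (90/36 + 156/127)*389 = √(-5) + (90/36 + 156/127)*389 = I*√5 + (90*(1/36) + 156*(1/127))*389 = I*√5 + (5/2 + 156/127)*389 = I*√5 + (947/254)*389 = I*√5 + 368383/254 = 368383/254 + I*√5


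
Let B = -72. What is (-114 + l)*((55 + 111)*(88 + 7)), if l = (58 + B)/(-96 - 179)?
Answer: -98833744/55 ≈ -1.7970e+6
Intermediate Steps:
l = 14/275 (l = (58 - 72)/(-96 - 179) = -14/(-275) = -14*(-1/275) = 14/275 ≈ 0.050909)
(-114 + l)*((55 + 111)*(88 + 7)) = (-114 + 14/275)*((55 + 111)*(88 + 7)) = -5201776*95/275 = -31336/275*15770 = -98833744/55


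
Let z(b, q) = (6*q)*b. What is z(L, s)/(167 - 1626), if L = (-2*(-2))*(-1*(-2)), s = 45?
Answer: -2160/1459 ≈ -1.4805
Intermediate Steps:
L = 8 (L = 4*2 = 8)
z(b, q) = 6*b*q
z(L, s)/(167 - 1626) = (6*8*45)/(167 - 1626) = 2160/(-1459) = -1/1459*2160 = -2160/1459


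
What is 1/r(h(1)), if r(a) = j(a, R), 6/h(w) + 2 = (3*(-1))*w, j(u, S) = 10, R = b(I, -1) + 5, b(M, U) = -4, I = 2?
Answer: ⅒ ≈ 0.10000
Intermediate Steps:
R = 1 (R = -4 + 5 = 1)
h(w) = 6/(-2 - 3*w) (h(w) = 6/(-2 + (3*(-1))*w) = 6/(-2 - 3*w))
r(a) = 10
1/r(h(1)) = 1/10 = ⅒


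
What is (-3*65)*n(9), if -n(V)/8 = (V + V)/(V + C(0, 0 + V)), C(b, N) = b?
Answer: 3120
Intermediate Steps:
n(V) = -16 (n(V) = -8*(V + V)/(V + 0) = -8*2*V/V = -8*2 = -16)
(-3*65)*n(9) = -3*65*(-16) = -195*(-16) = 3120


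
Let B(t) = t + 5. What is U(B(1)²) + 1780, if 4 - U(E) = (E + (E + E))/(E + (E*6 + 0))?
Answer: 12485/7 ≈ 1783.6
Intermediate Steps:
B(t) = 5 + t
U(E) = 25/7 (U(E) = 4 - (E + (E + E))/(E + (E*6 + 0)) = 4 - (E + 2*E)/(E + (6*E + 0)) = 4 - 3*E/(E + 6*E) = 4 - 3*E/(7*E) = 4 - 3*E*1/(7*E) = 4 - 1*3/7 = 4 - 3/7 = 25/7)
U(B(1)²) + 1780 = 25/7 + 1780 = 12485/7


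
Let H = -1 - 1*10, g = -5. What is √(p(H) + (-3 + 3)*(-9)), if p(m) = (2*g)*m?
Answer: √110 ≈ 10.488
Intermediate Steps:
H = -11 (H = -1 - 10 = -11)
p(m) = -10*m (p(m) = (2*(-5))*m = -10*m)
√(p(H) + (-3 + 3)*(-9)) = √(-10*(-11) + (-3 + 3)*(-9)) = √(110 + 0*(-9)) = √(110 + 0) = √110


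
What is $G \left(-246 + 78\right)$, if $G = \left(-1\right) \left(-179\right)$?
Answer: $-30072$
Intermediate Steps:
$G = 179$
$G \left(-246 + 78\right) = 179 \left(-246 + 78\right) = 179 \left(-168\right) = -30072$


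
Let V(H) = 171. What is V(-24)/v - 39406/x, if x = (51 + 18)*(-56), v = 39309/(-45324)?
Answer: -4733091767/25314996 ≈ -186.97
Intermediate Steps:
v = -13103/15108 (v = 39309*(-1/45324) = -13103/15108 ≈ -0.86729)
x = -3864 (x = 69*(-56) = -3864)
V(-24)/v - 39406/x = 171/(-13103/15108) - 39406/(-3864) = 171*(-15108/13103) - 39406*(-1/3864) = -2583468/13103 + 19703/1932 = -4733091767/25314996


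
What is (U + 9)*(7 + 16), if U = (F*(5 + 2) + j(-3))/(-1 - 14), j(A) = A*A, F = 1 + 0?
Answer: 2737/15 ≈ 182.47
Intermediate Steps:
F = 1
j(A) = A²
U = -16/15 (U = (1*(5 + 2) + (-3)²)/(-1 - 14) = (1*7 + 9)/(-15) = (7 + 9)*(-1/15) = 16*(-1/15) = -16/15 ≈ -1.0667)
(U + 9)*(7 + 16) = (-16/15 + 9)*(7 + 16) = (119/15)*23 = 2737/15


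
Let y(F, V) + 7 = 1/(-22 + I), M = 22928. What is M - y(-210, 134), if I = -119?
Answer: 3233836/141 ≈ 22935.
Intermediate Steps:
y(F, V) = -988/141 (y(F, V) = -7 + 1/(-22 - 119) = -7 + 1/(-141) = -7 - 1/141 = -988/141)
M - y(-210, 134) = 22928 - 1*(-988/141) = 22928 + 988/141 = 3233836/141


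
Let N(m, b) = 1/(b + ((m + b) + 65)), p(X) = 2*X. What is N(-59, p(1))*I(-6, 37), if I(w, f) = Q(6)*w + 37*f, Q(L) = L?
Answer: 1333/10 ≈ 133.30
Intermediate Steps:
I(w, f) = 6*w + 37*f
N(m, b) = 1/(65 + m + 2*b) (N(m, b) = 1/(b + ((b + m) + 65)) = 1/(b + (65 + b + m)) = 1/(65 + m + 2*b))
N(-59, p(1))*I(-6, 37) = (6*(-6) + 37*37)/(65 - 59 + 2*(2*1)) = (-36 + 1369)/(65 - 59 + 2*2) = 1333/(65 - 59 + 4) = 1333/10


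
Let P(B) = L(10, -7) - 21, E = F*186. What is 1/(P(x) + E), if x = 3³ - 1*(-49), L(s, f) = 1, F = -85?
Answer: -1/15830 ≈ -6.3171e-5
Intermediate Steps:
E = -15810 (E = -85*186 = -15810)
x = 76 (x = 27 + 49 = 76)
P(B) = -20 (P(B) = 1 - 21 = -20)
1/(P(x) + E) = 1/(-20 - 15810) = 1/(-15830) = -1/15830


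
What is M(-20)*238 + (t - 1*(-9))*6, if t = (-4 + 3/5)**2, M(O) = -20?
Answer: -115916/25 ≈ -4636.6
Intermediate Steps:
t = 289/25 (t = (-4 + 3*(1/5))**2 = (-4 + 3/5)**2 = (-17/5)**2 = 289/25 ≈ 11.560)
M(-20)*238 + (t - 1*(-9))*6 = -20*238 + (289/25 - 1*(-9))*6 = -4760 + (289/25 + 9)*6 = -4760 + (514/25)*6 = -4760 + 3084/25 = -115916/25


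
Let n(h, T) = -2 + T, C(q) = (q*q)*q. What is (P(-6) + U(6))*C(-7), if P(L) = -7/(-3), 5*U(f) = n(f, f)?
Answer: -16121/15 ≈ -1074.7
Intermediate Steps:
C(q) = q³ (C(q) = q²*q = q³)
U(f) = -⅖ + f/5 (U(f) = (-2 + f)/5 = -⅖ + f/5)
P(L) = 7/3 (P(L) = -7*(-⅓) = 7/3)
(P(-6) + U(6))*C(-7) = (7/3 + (-⅖ + (⅕)*6))*(-7)³ = (7/3 + (-⅖ + 6/5))*(-343) = (7/3 + ⅘)*(-343) = (47/15)*(-343) = -16121/15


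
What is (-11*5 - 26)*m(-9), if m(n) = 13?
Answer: -1053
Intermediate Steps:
(-11*5 - 26)*m(-9) = (-11*5 - 26)*13 = (-55 - 26)*13 = -81*13 = -1053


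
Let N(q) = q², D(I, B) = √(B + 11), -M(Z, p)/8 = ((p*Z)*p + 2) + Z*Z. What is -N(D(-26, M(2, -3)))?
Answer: 181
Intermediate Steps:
M(Z, p) = -16 - 8*Z² - 8*Z*p² (M(Z, p) = -8*(((p*Z)*p + 2) + Z*Z) = -8*(((Z*p)*p + 2) + Z²) = -8*((Z*p² + 2) + Z²) = -8*((2 + Z*p²) + Z²) = -8*(2 + Z² + Z*p²) = -16 - 8*Z² - 8*Z*p²)
D(I, B) = √(11 + B)
-N(D(-26, M(2, -3))) = -(√(11 + (-16 - 8*2² - 8*2*(-3)²)))² = -(√(11 + (-16 - 8*4 - 8*2*9)))² = -(√(11 + (-16 - 32 - 144)))² = -(√(11 - 192))² = -(√(-181))² = -(I*√181)² = -1*(-181) = 181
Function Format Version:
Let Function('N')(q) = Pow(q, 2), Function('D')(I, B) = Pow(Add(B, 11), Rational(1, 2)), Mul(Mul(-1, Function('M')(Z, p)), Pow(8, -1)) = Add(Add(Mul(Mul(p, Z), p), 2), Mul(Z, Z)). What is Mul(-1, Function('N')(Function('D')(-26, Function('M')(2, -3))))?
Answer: 181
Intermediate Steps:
Function('M')(Z, p) = Add(-16, Mul(-8, Pow(Z, 2)), Mul(-8, Z, Pow(p, 2))) (Function('M')(Z, p) = Mul(-8, Add(Add(Mul(Mul(p, Z), p), 2), Mul(Z, Z))) = Mul(-8, Add(Add(Mul(Mul(Z, p), p), 2), Pow(Z, 2))) = Mul(-8, Add(Add(Mul(Z, Pow(p, 2)), 2), Pow(Z, 2))) = Mul(-8, Add(Add(2, Mul(Z, Pow(p, 2))), Pow(Z, 2))) = Mul(-8, Add(2, Pow(Z, 2), Mul(Z, Pow(p, 2)))) = Add(-16, Mul(-8, Pow(Z, 2)), Mul(-8, Z, Pow(p, 2))))
Function('D')(I, B) = Pow(Add(11, B), Rational(1, 2))
Mul(-1, Function('N')(Function('D')(-26, Function('M')(2, -3)))) = Mul(-1, Pow(Pow(Add(11, Add(-16, Mul(-8, Pow(2, 2)), Mul(-8, 2, Pow(-3, 2)))), Rational(1, 2)), 2)) = Mul(-1, Pow(Pow(Add(11, Add(-16, Mul(-8, 4), Mul(-8, 2, 9))), Rational(1, 2)), 2)) = Mul(-1, Pow(Pow(Add(11, Add(-16, -32, -144)), Rational(1, 2)), 2)) = Mul(-1, Pow(Pow(Add(11, -192), Rational(1, 2)), 2)) = Mul(-1, Pow(Pow(-181, Rational(1, 2)), 2)) = Mul(-1, Pow(Mul(I, Pow(181, Rational(1, 2))), 2)) = Mul(-1, -181) = 181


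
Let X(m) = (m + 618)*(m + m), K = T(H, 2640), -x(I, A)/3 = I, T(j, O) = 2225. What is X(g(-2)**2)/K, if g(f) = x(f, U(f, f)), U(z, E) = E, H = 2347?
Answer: 47088/2225 ≈ 21.163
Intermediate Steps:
x(I, A) = -3*I
K = 2225
g(f) = -3*f
X(m) = 2*m*(618 + m) (X(m) = (618 + m)*(2*m) = 2*m*(618 + m))
X(g(-2)**2)/K = (2*(-3*(-2))**2*(618 + (-3*(-2))**2))/2225 = (2*6**2*(618 + 6**2))*(1/2225) = (2*36*(618 + 36))*(1/2225) = (2*36*654)*(1/2225) = 47088*(1/2225) = 47088/2225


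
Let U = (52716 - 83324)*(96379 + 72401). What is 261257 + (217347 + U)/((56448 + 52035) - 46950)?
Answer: 404078744/2279 ≈ 1.7731e+5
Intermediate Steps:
U = -5166018240 (U = -30608*168780 = -5166018240)
261257 + (217347 + U)/((56448 + 52035) - 46950) = 261257 + (217347 - 5166018240)/((56448 + 52035) - 46950) = 261257 - 5165800893/(108483 - 46950) = 261257 - 5165800893/61533 = 261257 - 5165800893*1/61533 = 261257 - 191325959/2279 = 404078744/2279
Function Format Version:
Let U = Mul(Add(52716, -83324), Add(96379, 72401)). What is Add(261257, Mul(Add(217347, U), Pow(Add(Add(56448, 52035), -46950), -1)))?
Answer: Rational(404078744, 2279) ≈ 1.7731e+5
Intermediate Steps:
U = -5166018240 (U = Mul(-30608, 168780) = -5166018240)
Add(261257, Mul(Add(217347, U), Pow(Add(Add(56448, 52035), -46950), -1))) = Add(261257, Mul(Add(217347, -5166018240), Pow(Add(Add(56448, 52035), -46950), -1))) = Add(261257, Mul(-5165800893, Pow(Add(108483, -46950), -1))) = Add(261257, Mul(-5165800893, Pow(61533, -1))) = Add(261257, Mul(-5165800893, Rational(1, 61533))) = Add(261257, Rational(-191325959, 2279)) = Rational(404078744, 2279)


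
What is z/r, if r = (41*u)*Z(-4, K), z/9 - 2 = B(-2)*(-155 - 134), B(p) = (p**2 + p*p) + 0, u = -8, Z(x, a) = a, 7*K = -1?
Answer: -72765/164 ≈ -443.69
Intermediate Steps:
K = -1/7 (K = (1/7)*(-1) = -1/7 ≈ -0.14286)
B(p) = 2*p**2 (B(p) = (p**2 + p**2) + 0 = 2*p**2 + 0 = 2*p**2)
z = -20790 (z = 18 + 9*((2*(-2)**2)*(-155 - 134)) = 18 + 9*((2*4)*(-289)) = 18 + 9*(8*(-289)) = 18 + 9*(-2312) = 18 - 20808 = -20790)
r = 328/7 (r = (41*(-8))*(-1/7) = -328*(-1/7) = 328/7 ≈ 46.857)
z/r = -20790/328/7 = -20790*7/328 = -72765/164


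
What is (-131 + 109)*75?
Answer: -1650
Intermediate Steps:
(-131 + 109)*75 = -22*75 = -1650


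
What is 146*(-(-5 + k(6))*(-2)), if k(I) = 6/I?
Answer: -1168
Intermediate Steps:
146*(-(-5 + k(6))*(-2)) = 146*(-(-5 + 6/6)*(-2)) = 146*(-(-5 + 6*(1/6))*(-2)) = 146*(-(-5 + 1)*(-2)) = 146*(-(-4)*(-2)) = 146*(-1*8) = 146*(-8) = -1168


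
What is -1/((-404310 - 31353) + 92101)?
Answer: 1/343562 ≈ 2.9107e-6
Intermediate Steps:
-1/((-404310 - 31353) + 92101) = -1/(-435663 + 92101) = -1/(-343562) = -1*(-1/343562) = 1/343562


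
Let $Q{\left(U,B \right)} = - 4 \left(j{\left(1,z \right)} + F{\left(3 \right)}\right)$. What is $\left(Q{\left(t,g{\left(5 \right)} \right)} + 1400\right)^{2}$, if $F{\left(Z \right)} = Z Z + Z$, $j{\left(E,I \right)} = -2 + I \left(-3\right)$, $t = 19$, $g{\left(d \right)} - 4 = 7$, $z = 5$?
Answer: $2016400$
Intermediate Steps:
$g{\left(d \right)} = 11$ ($g{\left(d \right)} = 4 + 7 = 11$)
$j{\left(E,I \right)} = -2 - 3 I$
$F{\left(Z \right)} = Z + Z^{2}$ ($F{\left(Z \right)} = Z^{2} + Z = Z + Z^{2}$)
$Q{\left(U,B \right)} = 20$ ($Q{\left(U,B \right)} = - 4 \left(\left(-2 - 15\right) + 3 \left(1 + 3\right)\right) = - 4 \left(\left(-2 - 15\right) + 3 \cdot 4\right) = - 4 \left(-17 + 12\right) = \left(-4\right) \left(-5\right) = 20$)
$\left(Q{\left(t,g{\left(5 \right)} \right)} + 1400\right)^{2} = \left(20 + 1400\right)^{2} = 1420^{2} = 2016400$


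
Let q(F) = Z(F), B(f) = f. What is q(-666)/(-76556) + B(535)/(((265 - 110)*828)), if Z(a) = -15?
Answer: 536032/122814963 ≈ 0.0043646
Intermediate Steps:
q(F) = -15
q(-666)/(-76556) + B(535)/(((265 - 110)*828)) = -15/(-76556) + 535/(((265 - 110)*828)) = -15*(-1/76556) + 535/((155*828)) = 15/76556 + 535/128340 = 15/76556 + 535*(1/128340) = 15/76556 + 107/25668 = 536032/122814963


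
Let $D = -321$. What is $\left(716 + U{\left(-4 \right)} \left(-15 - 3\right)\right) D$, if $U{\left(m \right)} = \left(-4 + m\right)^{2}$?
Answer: $139956$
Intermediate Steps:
$\left(716 + U{\left(-4 \right)} \left(-15 - 3\right)\right) D = \left(716 + \left(-4 - 4\right)^{2} \left(-15 - 3\right)\right) \left(-321\right) = \left(716 + \left(-8\right)^{2} \left(-18\right)\right) \left(-321\right) = \left(716 + 64 \left(-18\right)\right) \left(-321\right) = \left(716 - 1152\right) \left(-321\right) = \left(-436\right) \left(-321\right) = 139956$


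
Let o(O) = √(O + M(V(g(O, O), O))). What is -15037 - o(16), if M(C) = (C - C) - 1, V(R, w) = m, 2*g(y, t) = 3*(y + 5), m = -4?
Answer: -15037 - √15 ≈ -15041.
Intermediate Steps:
g(y, t) = 15/2 + 3*y/2 (g(y, t) = (3*(y + 5))/2 = (3*(5 + y))/2 = (15 + 3*y)/2 = 15/2 + 3*y/2)
V(R, w) = -4
M(C) = -1 (M(C) = 0 - 1 = -1)
o(O) = √(-1 + O) (o(O) = √(O - 1) = √(-1 + O))
-15037 - o(16) = -15037 - √(-1 + 16) = -15037 - √15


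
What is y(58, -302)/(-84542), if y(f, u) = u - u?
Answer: 0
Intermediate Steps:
y(f, u) = 0
y(58, -302)/(-84542) = 0/(-84542) = 0*(-1/84542) = 0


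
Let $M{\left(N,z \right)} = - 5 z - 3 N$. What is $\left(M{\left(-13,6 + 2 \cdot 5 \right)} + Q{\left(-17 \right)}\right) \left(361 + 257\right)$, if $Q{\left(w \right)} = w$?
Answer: $-35844$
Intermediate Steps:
$\left(M{\left(-13,6 + 2 \cdot 5 \right)} + Q{\left(-17 \right)}\right) \left(361 + 257\right) = \left(\left(- 5 \left(6 + 2 \cdot 5\right) - -39\right) - 17\right) \left(361 + 257\right) = \left(\left(- 5 \left(6 + 10\right) + 39\right) - 17\right) 618 = \left(\left(\left(-5\right) 16 + 39\right) - 17\right) 618 = \left(\left(-80 + 39\right) - 17\right) 618 = \left(-41 - 17\right) 618 = \left(-58\right) 618 = -35844$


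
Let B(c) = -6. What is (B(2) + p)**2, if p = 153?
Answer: 21609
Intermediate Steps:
(B(2) + p)**2 = (-6 + 153)**2 = 147**2 = 21609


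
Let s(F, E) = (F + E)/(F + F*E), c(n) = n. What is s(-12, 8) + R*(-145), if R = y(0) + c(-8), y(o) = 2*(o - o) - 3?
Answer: 43066/27 ≈ 1595.0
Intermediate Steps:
y(o) = -3 (y(o) = 2*0 - 3 = 0 - 3 = -3)
s(F, E) = (E + F)/(F + E*F)
R = -11 (R = -3 - 8 = -11)
s(-12, 8) + R*(-145) = (8 - 12)/((-12)*(1 + 8)) - 11*(-145) = -1/12*(-4)/9 + 1595 = -1/12*⅑*(-4) + 1595 = 1/27 + 1595 = 43066/27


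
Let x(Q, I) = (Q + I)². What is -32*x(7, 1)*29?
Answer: -59392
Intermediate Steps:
x(Q, I) = (I + Q)²
-32*x(7, 1)*29 = -32*(1 + 7)²*29 = -32*8²*29 = -32*64*29 = -2048*29 = -59392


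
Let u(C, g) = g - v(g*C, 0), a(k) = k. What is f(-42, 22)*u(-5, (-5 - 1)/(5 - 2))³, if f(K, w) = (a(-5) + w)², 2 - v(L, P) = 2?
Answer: -2312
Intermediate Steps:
v(L, P) = 0 (v(L, P) = 2 - 1*2 = 2 - 2 = 0)
u(C, g) = g (u(C, g) = g - 1*0 = g + 0 = g)
f(K, w) = (-5 + w)²
f(-42, 22)*u(-5, (-5 - 1)/(5 - 2))³ = (-5 + 22)²*((-5 - 1)/(5 - 2))³ = 17²*(-6/3)³ = 289*(-6*⅓)³ = 289*(-2)³ = 289*(-8) = -2312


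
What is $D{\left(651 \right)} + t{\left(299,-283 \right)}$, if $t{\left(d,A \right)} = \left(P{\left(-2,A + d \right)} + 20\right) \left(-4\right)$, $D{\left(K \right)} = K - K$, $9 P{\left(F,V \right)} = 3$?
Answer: $- \frac{244}{3} \approx -81.333$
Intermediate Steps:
$P{\left(F,V \right)} = \frac{1}{3}$ ($P{\left(F,V \right)} = \frac{1}{9} \cdot 3 = \frac{1}{3}$)
$D{\left(K \right)} = 0$
$t{\left(d,A \right)} = - \frac{244}{3}$ ($t{\left(d,A \right)} = \left(\frac{1}{3} + 20\right) \left(-4\right) = \frac{61}{3} \left(-4\right) = - \frac{244}{3}$)
$D{\left(651 \right)} + t{\left(299,-283 \right)} = 0 - \frac{244}{3} = - \frac{244}{3}$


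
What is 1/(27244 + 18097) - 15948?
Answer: -723098267/45341 ≈ -15948.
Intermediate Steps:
1/(27244 + 18097) - 15948 = 1/45341 - 15948 = -723098267/45341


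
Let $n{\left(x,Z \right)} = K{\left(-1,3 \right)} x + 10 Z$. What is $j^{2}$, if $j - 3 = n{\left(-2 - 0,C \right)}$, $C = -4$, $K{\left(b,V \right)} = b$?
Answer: $1225$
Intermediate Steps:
$n{\left(x,Z \right)} = - x + 10 Z$
$j = -35$ ($j = 3 + \left(- (-2 - 0) + 10 \left(-4\right)\right) = 3 - 38 = -35$)
$j^{2} = \left(-35\right)^{2} = 1225$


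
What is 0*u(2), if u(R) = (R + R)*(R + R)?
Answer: 0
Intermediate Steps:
u(R) = 4*R**2 (u(R) = (2*R)*(2*R) = 4*R**2)
0*u(2) = 0*(4*2**2) = 0*(4*4) = 0*16 = 0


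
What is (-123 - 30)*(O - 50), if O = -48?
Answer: 14994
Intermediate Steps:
(-123 - 30)*(O - 50) = (-123 - 30)*(-48 - 50) = -153*(-98) = 14994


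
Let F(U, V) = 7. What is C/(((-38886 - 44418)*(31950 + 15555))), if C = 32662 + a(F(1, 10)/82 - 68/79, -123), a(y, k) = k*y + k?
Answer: -5156231/625262330160 ≈ -8.2465e-6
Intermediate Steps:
a(y, k) = k + k*y
C = 5156231/158 (C = 32662 - 123*(1 + (7/82 - 68/79)) = 32662 - 123*(1 - 5023/6478) = 32662 - 123*1455/6478 = 32662 - 4365/158 = 5156231/158 ≈ 32634.)
C/(((-38886 - 44418)*(31950 + 15555))) = 5156231/(158*(((-38886 - 44418)*(31950 + 15555)))) = 5156231/(158*((-83304*47505))) = (5156231/158)/(-3957356520) = (5156231/158)*(-1/3957356520) = -5156231/625262330160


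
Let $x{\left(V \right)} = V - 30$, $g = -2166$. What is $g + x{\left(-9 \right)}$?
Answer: $-2205$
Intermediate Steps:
$x{\left(V \right)} = -30 + V$ ($x{\left(V \right)} = V - 30 = -30 + V$)
$g + x{\left(-9 \right)} = -2166 - 39 = -2205$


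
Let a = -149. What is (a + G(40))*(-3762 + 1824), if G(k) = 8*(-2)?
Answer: 319770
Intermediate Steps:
G(k) = -16
(a + G(40))*(-3762 + 1824) = (-149 - 16)*(-3762 + 1824) = -165*(-1938) = 319770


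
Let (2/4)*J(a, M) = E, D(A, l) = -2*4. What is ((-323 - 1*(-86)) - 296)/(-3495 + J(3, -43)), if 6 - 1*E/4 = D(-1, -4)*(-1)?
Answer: 533/3511 ≈ 0.15181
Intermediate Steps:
D(A, l) = -8
E = -8 (E = 24 - (-32)*(-1) = 24 - 4*8 = 24 - 32 = -8)
J(a, M) = -16 (J(a, M) = 2*(-8) = -16)
((-323 - 1*(-86)) - 296)/(-3495 + J(3, -43)) = ((-323 - 1*(-86)) - 296)/(-3495 - 16) = ((-323 + 86) - 296)/(-3511) = (-237 - 296)*(-1/3511) = -533*(-1/3511) = 533/3511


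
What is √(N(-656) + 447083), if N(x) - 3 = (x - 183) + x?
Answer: √445591 ≈ 667.53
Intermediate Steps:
N(x) = -180 + 2*x (N(x) = 3 + ((x - 183) + x) = 3 + ((-183 + x) + x) = 3 + (-183 + 2*x) = -180 + 2*x)
√(N(-656) + 447083) = √((-180 + 2*(-656)) + 447083) = √((-180 - 1312) + 447083) = √(-1492 + 447083) = √445591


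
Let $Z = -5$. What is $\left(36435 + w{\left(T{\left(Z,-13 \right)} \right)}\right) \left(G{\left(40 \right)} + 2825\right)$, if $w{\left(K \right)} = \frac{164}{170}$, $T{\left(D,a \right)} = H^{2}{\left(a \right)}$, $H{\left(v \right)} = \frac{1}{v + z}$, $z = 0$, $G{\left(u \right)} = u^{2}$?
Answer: $\frac{2740895445}{17} \approx 1.6123 \cdot 10^{8}$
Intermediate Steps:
$H{\left(v \right)} = \frac{1}{v}$ ($H{\left(v \right)} = \frac{1}{v + 0} = \frac{1}{v}$)
$T{\left(D,a \right)} = \frac{1}{a^{2}}$ ($T{\left(D,a \right)} = \left(\frac{1}{a}\right)^{2} = \frac{1}{a^{2}}$)
$w{\left(K \right)} = \frac{82}{85}$ ($w{\left(K \right)} = 164 \cdot \frac{1}{170} = \frac{82}{85}$)
$\left(36435 + w{\left(T{\left(Z,-13 \right)} \right)}\right) \left(G{\left(40 \right)} + 2825\right) = \left(36435 + \frac{82}{85}\right) \left(40^{2} + 2825\right) = \frac{3097057 \left(1600 + 2825\right)}{85} = \frac{3097057}{85} \cdot 4425 = \frac{2740895445}{17}$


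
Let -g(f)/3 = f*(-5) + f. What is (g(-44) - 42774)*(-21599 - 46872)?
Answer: 2964931242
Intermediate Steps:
g(f) = 12*f (g(f) = -3*(f*(-5) + f) = -3*(-5*f + f) = -(-12)*f = 12*f)
(g(-44) - 42774)*(-21599 - 46872) = (12*(-44) - 42774)*(-21599 - 46872) = (-528 - 42774)*(-68471) = -43302*(-68471) = 2964931242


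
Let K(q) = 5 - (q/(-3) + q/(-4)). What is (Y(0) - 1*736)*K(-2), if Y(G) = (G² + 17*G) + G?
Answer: -8464/3 ≈ -2821.3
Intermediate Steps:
Y(G) = G² + 18*G
K(q) = 5 + 7*q/12 (K(q) = 5 - (q*(-⅓) + q*(-¼)) = 5 - (-q/3 - q/4) = 5 - (-7)*q/12 = 5 + 7*q/12)
(Y(0) - 1*736)*K(-2) = (0*(18 + 0) - 1*736)*(5 + (7/12)*(-2)) = (0*18 - 736)*(5 - 7/6) = (0 - 736)*(23/6) = -736*23/6 = -8464/3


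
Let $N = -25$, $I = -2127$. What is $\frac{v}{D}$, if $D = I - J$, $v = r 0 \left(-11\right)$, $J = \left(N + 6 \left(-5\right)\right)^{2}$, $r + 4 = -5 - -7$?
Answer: $0$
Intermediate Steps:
$r = -2$ ($r = -4 - -2 = -4 + \left(-5 + 7\right) = -4 + 2 = -2$)
$J = 3025$ ($J = \left(-25 + 6 \left(-5\right)\right)^{2} = \left(-25 - 30\right)^{2} = \left(-55\right)^{2} = 3025$)
$v = 0$ ($v = \left(-2\right) 0 \left(-11\right) = 0 \left(-11\right) = 0$)
$D = -5152$ ($D = -2127 - 3025 = -5152$)
$\frac{v}{D} = \frac{0}{-5152} = 0 \left(- \frac{1}{5152}\right) = 0$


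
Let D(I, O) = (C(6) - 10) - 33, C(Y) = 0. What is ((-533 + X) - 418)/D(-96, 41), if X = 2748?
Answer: -1797/43 ≈ -41.791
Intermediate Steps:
D(I, O) = -43 (D(I, O) = (0 - 10) - 33 = -10 - 33 = -43)
((-533 + X) - 418)/D(-96, 41) = ((-533 + 2748) - 418)/(-43) = (2215 - 418)*(-1/43) = 1797*(-1/43) = -1797/43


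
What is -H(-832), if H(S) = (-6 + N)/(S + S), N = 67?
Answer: 61/1664 ≈ 0.036659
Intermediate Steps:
H(S) = 61/(2*S) (H(S) = (-6 + 67)/(S + S) = 61/((2*S)) = 61*(1/(2*S)) = 61/(2*S))
-H(-832) = -61/(2*(-832)) = -61*(-1)/(2*832) = -1*(-61/1664) = 61/1664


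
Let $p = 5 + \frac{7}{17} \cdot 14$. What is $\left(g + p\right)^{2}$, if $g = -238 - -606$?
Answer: $\frac{41460721}{289} \approx 1.4346 \cdot 10^{5}$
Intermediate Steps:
$p = \frac{183}{17}$ ($p = 5 + 7 \cdot \frac{1}{17} \cdot 14 = 5 + \frac{7}{17} \cdot 14 = 5 + \frac{98}{17} = \frac{183}{17} \approx 10.765$)
$g = 368$ ($g = -238 + 606 = 368$)
$\left(g + p\right)^{2} = \left(368 + \frac{183}{17}\right)^{2} = \left(\frac{6439}{17}\right)^{2} = \frac{41460721}{289}$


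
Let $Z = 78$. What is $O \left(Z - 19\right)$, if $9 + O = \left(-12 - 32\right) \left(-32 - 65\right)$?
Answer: $251281$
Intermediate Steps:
$O = 4259$ ($O = -9 + \left(-12 - 32\right) \left(-32 - 65\right) = -9 - -4268 = -9 + 4268 = 4259$)
$O \left(Z - 19\right) = 4259 \left(78 - 19\right) = 4259 \cdot 59 = 251281$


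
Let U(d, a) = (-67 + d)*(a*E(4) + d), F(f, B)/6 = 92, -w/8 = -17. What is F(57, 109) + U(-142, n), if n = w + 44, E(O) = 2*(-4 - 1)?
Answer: 406430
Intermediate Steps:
w = 136 (w = -8*(-17) = 136)
F(f, B) = 552 (F(f, B) = 6*92 = 552)
E(O) = -10 (E(O) = 2*(-5) = -10)
n = 180 (n = 136 + 44 = 180)
U(d, a) = (-67 + d)*(d - 10*a) (U(d, a) = (-67 + d)*(a*(-10) + d) = (-67 + d)*(-10*a + d) = (-67 + d)*(d - 10*a))
F(57, 109) + U(-142, n) = 552 + ((-142)**2 - 67*(-142) + 670*180 - 10*180*(-142)) = 552 + (20164 + 9514 + 120600 + 255600) = 552 + 405878 = 406430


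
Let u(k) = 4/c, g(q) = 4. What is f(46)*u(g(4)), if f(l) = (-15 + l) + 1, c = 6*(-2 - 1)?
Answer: -64/9 ≈ -7.1111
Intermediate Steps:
c = -18 (c = 6*(-3) = -18)
f(l) = -14 + l
u(k) = -2/9 (u(k) = 4/(-18) = 4*(-1/18) = -2/9)
f(46)*u(g(4)) = (-14 + 46)*(-2/9) = 32*(-2/9) = -64/9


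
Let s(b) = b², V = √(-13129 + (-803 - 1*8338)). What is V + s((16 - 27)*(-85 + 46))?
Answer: 184041 + I*√22270 ≈ 1.8404e+5 + 149.23*I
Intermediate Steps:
V = I*√22270 (V = √(-13129 + (-803 - 8338)) = √(-13129 - 9141) = √(-22270) = I*√22270 ≈ 149.23*I)
V + s((16 - 27)*(-85 + 46)) = I*√22270 + ((16 - 27)*(-85 + 46))² = I*√22270 + (-11*(-39))² = I*√22270 + 429² = I*√22270 + 184041 = 184041 + I*√22270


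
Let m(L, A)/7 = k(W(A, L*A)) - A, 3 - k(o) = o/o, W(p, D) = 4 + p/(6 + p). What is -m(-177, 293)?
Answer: 2037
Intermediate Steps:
k(o) = 2 (k(o) = 3 - o/o = 3 - 1*1 = 3 - 1 = 2)
m(L, A) = 14 - 7*A (m(L, A) = 7*(2 - A) = 14 - 7*A)
-m(-177, 293) = -(14 - 7*293) = -(14 - 2051) = -1*(-2037) = 2037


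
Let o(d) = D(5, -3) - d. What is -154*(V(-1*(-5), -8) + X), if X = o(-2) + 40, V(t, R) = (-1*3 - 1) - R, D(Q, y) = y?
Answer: -6622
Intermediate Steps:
o(d) = -3 - d
V(t, R) = -4 - R (V(t, R) = (-3 - 1) - R = -4 - R)
X = 39 (X = (-3 - 1*(-2)) + 40 = (-3 + 2) + 40 = -1 + 40 = 39)
-154*(V(-1*(-5), -8) + X) = -154*((-4 - 1*(-8)) + 39) = -154*((-4 + 8) + 39) = -154*(4 + 39) = -154*43 = -6622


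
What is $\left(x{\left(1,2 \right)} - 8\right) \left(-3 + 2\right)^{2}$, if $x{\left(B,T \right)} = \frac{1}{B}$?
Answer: $-7$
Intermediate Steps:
$\left(x{\left(1,2 \right)} - 8\right) \left(-3 + 2\right)^{2} = \left(1^{-1} - 8\right) \left(-3 + 2\right)^{2} = \left(1 - 8\right) \left(-1\right)^{2} = \left(-7\right) 1 = -7$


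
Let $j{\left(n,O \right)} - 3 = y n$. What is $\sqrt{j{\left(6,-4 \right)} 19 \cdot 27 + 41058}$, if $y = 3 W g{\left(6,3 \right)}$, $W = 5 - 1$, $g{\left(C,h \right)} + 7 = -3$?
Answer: $3 i \sqrt{36307} \approx 571.63 i$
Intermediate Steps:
$g{\left(C,h \right)} = -10$ ($g{\left(C,h \right)} = -7 - 3 = -10$)
$W = 4$
$y = -120$ ($y = 3 \cdot 4 \left(-10\right) = 12 \left(-10\right) = -120$)
$j{\left(n,O \right)} = 3 - 120 n$
$\sqrt{j{\left(6,-4 \right)} 19 \cdot 27 + 41058} = \sqrt{\left(3 - 720\right) 19 \cdot 27 + 41058} = \sqrt{\left(-717\right) 19 \cdot 27 + 41058} = \sqrt{\left(-13623\right) 27 + 41058} = \sqrt{-367821 + 41058} = \sqrt{-326763} = 3 i \sqrt{36307}$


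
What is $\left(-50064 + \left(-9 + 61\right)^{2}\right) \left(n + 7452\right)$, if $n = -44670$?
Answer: $1762644480$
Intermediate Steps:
$\left(-50064 + \left(-9 + 61\right)^{2}\right) \left(n + 7452\right) = \left(-50064 + \left(-9 + 61\right)^{2}\right) \left(-44670 + 7452\right) = \left(-50064 + 52^{2}\right) \left(-37218\right) = \left(-50064 + 2704\right) \left(-37218\right) = \left(-47360\right) \left(-37218\right) = 1762644480$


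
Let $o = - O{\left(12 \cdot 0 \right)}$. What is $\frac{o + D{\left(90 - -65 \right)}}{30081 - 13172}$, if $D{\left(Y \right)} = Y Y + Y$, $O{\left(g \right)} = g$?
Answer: $\frac{24180}{16909} \approx 1.43$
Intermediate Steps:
$D{\left(Y \right)} = Y + Y^{2}$ ($D{\left(Y \right)} = Y^{2} + Y = Y + Y^{2}$)
$o = 0$ ($o = - 12 \cdot 0 = \left(-1\right) 0 = 0$)
$\frac{o + D{\left(90 - -65 \right)}}{30081 - 13172} = \frac{0 + \left(90 - -65\right) \left(1 + \left(90 - -65\right)\right)}{30081 - 13172} = \frac{0 + \left(90 + 65\right) \left(1 + \left(90 + 65\right)\right)}{16909} = \left(0 + 155 \left(1 + 155\right)\right) \frac{1}{16909} = \left(0 + 155 \cdot 156\right) \frac{1}{16909} = \left(0 + 24180\right) \frac{1}{16909} = 24180 \cdot \frac{1}{16909} = \frac{24180}{16909}$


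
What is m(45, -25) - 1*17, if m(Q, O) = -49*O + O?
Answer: 1183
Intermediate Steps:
m(Q, O) = -48*O
m(45, -25) - 1*17 = -48*(-25) - 1*17 = 1200 - 17 = 1183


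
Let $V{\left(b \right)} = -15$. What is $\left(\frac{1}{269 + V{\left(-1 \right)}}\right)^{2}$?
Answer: $\frac{1}{64516} \approx 1.55 \cdot 10^{-5}$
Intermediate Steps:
$\left(\frac{1}{269 + V{\left(-1 \right)}}\right)^{2} = \left(\frac{1}{269 - 15}\right)^{2} = \left(\frac{1}{254}\right)^{2} = \frac{1}{64516}$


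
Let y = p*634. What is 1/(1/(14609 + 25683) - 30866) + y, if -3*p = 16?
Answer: -1401734982700/414550957 ≈ -3381.3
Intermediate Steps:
p = -16/3 (p = -⅓*16 = -16/3 ≈ -5.3333)
y = -10144/3 (y = -16/3*634 = -10144/3 ≈ -3381.3)
1/(1/(14609 + 25683) - 30866) + y = 1/(1/(14609 + 25683) - 30866) - 10144/3 = 1/(1/40292 - 30866) - 10144/3 = 1/(-1243652871/40292) - 10144/3 = -40292/1243652871 - 10144/3 = -1401734982700/414550957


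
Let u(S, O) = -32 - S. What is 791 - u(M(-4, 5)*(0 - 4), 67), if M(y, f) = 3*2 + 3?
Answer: 787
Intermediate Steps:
M(y, f) = 9 (M(y, f) = 6 + 3 = 9)
791 - u(M(-4, 5)*(0 - 4), 67) = 791 - (-32 - 9*(0 - 4)) = 791 - (-32 - 9*(-4)) = 791 - (-32 - 1*(-36)) = 791 - (-32 + 36) = 791 - 1*4 = 791 - 4 = 787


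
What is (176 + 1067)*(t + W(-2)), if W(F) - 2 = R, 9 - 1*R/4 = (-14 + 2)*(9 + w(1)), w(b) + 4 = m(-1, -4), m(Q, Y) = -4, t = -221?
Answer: -167805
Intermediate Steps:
w(b) = -8 (w(b) = -4 - 4 = -8)
R = 84 (R = 36 - 4*(-14 + 2)*(9 - 8) = 36 - (-48) = 36 - 4*(-12) = 36 + 48 = 84)
W(F) = 86 (W(F) = 2 + 84 = 86)
(176 + 1067)*(t + W(-2)) = (176 + 1067)*(-221 + 86) = 1243*(-135) = -167805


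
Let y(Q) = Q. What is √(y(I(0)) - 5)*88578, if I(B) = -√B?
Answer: 88578*I*√5 ≈ 1.9807e+5*I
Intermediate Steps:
√(y(I(0)) - 5)*88578 = √(-√0 - 5)*88578 = √(-1*0 - 5)*88578 = √(0 - 5)*88578 = √(-5)*88578 = (I*√5)*88578 = 88578*I*√5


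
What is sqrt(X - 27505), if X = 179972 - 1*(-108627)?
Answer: sqrt(261094) ≈ 510.97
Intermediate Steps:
X = 288599 (X = 179972 + 108627 = 288599)
sqrt(X - 27505) = sqrt(288599 - 27505) = sqrt(261094)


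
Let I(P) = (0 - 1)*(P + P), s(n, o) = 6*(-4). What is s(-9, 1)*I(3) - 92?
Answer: 52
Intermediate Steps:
s(n, o) = -24
I(P) = -2*P
s(-9, 1)*I(3) - 92 = -(-48)*3 - 92 = -24*(-6) - 92 = 144 - 92 = 52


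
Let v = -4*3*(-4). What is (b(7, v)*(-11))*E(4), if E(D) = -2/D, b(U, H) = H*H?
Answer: 12672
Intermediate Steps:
v = 48 (v = -12*(-4) = 48)
b(U, H) = H²
(b(7, v)*(-11))*E(4) = (48²*(-11))*(-2/4) = (2304*(-11))*(-2*¼) = -25344*(-½) = 12672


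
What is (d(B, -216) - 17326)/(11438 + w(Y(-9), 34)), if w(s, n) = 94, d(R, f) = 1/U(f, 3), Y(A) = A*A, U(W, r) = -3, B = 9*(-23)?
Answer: -51979/34596 ≈ -1.5025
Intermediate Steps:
B = -207
Y(A) = A²
d(R, f) = -⅓ (d(R, f) = 1/(-3) = -⅓)
(d(B, -216) - 17326)/(11438 + w(Y(-9), 34)) = (-⅓ - 17326)/(11438 + 94) = -51979/3/11532 = -51979/3*1/11532 = -51979/34596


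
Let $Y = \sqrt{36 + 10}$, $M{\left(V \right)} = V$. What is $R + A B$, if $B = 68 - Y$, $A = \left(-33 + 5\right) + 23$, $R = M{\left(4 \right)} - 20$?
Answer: $-356 + 5 \sqrt{46} \approx -322.09$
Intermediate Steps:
$Y = \sqrt{46} \approx 6.7823$
$R = -16$ ($R = 4 - 20 = -16$)
$A = -5$ ($A = -28 + 23 = -5$)
$B = 68 - \sqrt{46} \approx 61.218$
$R + A B = -16 - 5 \left(68 - \sqrt{46}\right) = -16 - \left(340 - 5 \sqrt{46}\right) = -356 + 5 \sqrt{46}$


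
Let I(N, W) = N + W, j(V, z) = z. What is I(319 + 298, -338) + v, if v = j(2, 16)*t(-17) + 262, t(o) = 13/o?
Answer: 8989/17 ≈ 528.76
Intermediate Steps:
v = 4246/17 (v = 16*(13/(-17)) + 262 = 16*(13*(-1/17)) + 262 = 16*(-13/17) + 262 = -208/17 + 262 = 4246/17 ≈ 249.76)
I(319 + 298, -338) + v = ((319 + 298) - 338) + 4246/17 = (617 - 338) + 4246/17 = 279 + 4246/17 = 8989/17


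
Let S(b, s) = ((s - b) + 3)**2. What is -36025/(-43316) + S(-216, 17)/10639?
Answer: 2795797911/460838924 ≈ 6.0668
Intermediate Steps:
S(b, s) = (3 + s - b)**2
-36025/(-43316) + S(-216, 17)/10639 = -36025/(-43316) + (3 + 17 - 1*(-216))**2/10639 = -36025*(-1/43316) + (3 + 17 + 216)**2*(1/10639) = 36025/43316 + 236**2*(1/10639) = 36025/43316 + 55696*(1/10639) = 36025/43316 + 55696/10639 = 2795797911/460838924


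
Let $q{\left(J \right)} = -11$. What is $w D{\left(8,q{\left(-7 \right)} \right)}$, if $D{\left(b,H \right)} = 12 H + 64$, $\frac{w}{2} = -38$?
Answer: $5168$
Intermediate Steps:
$w = -76$ ($w = 2 \left(-38\right) = -76$)
$D{\left(b,H \right)} = 64 + 12 H$
$w D{\left(8,q{\left(-7 \right)} \right)} = - 76 \left(64 + 12 \left(-11\right)\right) = - 76 \left(64 - 132\right) = \left(-76\right) \left(-68\right) = 5168$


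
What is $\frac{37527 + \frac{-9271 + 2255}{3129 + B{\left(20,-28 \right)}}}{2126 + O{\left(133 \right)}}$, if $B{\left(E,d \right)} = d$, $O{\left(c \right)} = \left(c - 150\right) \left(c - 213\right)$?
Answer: $\frac{116364211}{10810086} \approx 10.764$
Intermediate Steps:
$O{\left(c \right)} = \left(-213 + c\right) \left(-150 + c\right)$ ($O{\left(c \right)} = \left(-150 + c\right) \left(-213 + c\right) = \left(-213 + c\right) \left(-150 + c\right)$)
$\frac{37527 + \frac{-9271 + 2255}{3129 + B{\left(20,-28 \right)}}}{2126 + O{\left(133 \right)}} = \frac{37527 + \frac{-9271 + 2255}{3129 - 28}}{2126 + \left(31950 + 133^{2} - 48279\right)} = \frac{37527 - \frac{7016}{3101}}{2126 + \left(31950 + 17689 - 48279\right)} = \frac{37527 - \frac{7016}{3101}}{2126 + 1360} = \frac{37527 - \frac{7016}{3101}}{3486} = \frac{116364211}{3101} \cdot \frac{1}{3486} = \frac{116364211}{10810086}$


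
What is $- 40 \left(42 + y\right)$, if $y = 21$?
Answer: $-2520$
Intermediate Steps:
$- 40 \left(42 + y\right) = - 40 \left(42 + 21\right) = \left(-40\right) 63 = -2520$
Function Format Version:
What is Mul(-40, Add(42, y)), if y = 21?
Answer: -2520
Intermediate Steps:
Mul(-40, Add(42, y)) = Mul(-40, Add(42, 21)) = Mul(-40, 63) = -2520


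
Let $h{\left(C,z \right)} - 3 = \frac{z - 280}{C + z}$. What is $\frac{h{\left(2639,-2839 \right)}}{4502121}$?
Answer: $\frac{3719}{900424200} \approx 4.1303 \cdot 10^{-6}$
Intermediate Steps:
$h{\left(C,z \right)} = 3 + \frac{-280 + z}{C + z}$ ($h{\left(C,z \right)} = 3 + \frac{z - 280}{C + z} = 3 + \frac{-280 + z}{C + z}$)
$\frac{h{\left(2639,-2839 \right)}}{4502121} = \frac{\frac{1}{2639 - 2839} \left(-280 + 3 \cdot 2639 + 4 \left(-2839\right)\right)}{4502121} = \frac{-280 + 7917 - 11356}{-200} \cdot \frac{1}{4502121} = \left(- \frac{1}{200}\right) \left(-3719\right) \frac{1}{4502121} = \frac{3719}{200} \cdot \frac{1}{4502121} = \frac{3719}{900424200}$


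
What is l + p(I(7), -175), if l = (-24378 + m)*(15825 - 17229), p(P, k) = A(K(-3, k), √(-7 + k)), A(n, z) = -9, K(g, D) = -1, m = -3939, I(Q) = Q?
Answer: 39757059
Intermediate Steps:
p(P, k) = -9
l = 39757068 (l = (-24378 - 3939)*(15825 - 17229) = -28317*(-1404) = 39757068)
l + p(I(7), -175) = 39757068 - 9 = 39757059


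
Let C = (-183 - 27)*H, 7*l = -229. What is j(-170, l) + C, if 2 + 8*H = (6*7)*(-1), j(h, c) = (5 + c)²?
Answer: 94231/49 ≈ 1923.1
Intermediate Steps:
l = -229/7 (l = (⅐)*(-229) = -229/7 ≈ -32.714)
H = -11/2 (H = -¼ + ((6*7)*(-1))/8 = -¼ + (42*(-1))/8 = -¼ + (⅛)*(-42) = -¼ - 21/4 = -11/2 ≈ -5.5000)
C = 1155 (C = (-183 - 27)*(-11/2) = -210*(-11/2) = 1155)
j(-170, l) + C = (5 - 229/7)² + 1155 = (-194/7)² + 1155 = 37636/49 + 1155 = 94231/49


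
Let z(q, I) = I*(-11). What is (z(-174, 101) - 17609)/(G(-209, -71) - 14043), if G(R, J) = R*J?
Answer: -4680/199 ≈ -23.518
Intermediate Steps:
z(q, I) = -11*I
G(R, J) = J*R
(z(-174, 101) - 17609)/(G(-209, -71) - 14043) = (-11*101 - 17609)/(-71*(-209) - 14043) = (-1111 - 17609)/(14839 - 14043) = -18720/796 = -18720*1/796 = -4680/199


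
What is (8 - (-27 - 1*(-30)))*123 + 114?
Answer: 729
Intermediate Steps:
(8 - (-27 - 1*(-30)))*123 + 114 = (8 - (-27 + 30))*123 + 114 = (8 - 1*3)*123 + 114 = (8 - 3)*123 + 114 = 5*123 + 114 = 615 + 114 = 729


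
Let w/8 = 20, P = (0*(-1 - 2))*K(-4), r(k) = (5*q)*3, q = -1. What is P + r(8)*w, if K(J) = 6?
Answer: -2400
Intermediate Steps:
r(k) = -15 (r(k) = (5*(-1))*3 = -5*3 = -15)
P = 0 (P = (0*(-1 - 2))*6 = (0*(-3))*6 = 0*6 = 0)
w = 160 (w = 8*20 = 160)
P + r(8)*w = 0 - 15*160 = 0 - 2400 = -2400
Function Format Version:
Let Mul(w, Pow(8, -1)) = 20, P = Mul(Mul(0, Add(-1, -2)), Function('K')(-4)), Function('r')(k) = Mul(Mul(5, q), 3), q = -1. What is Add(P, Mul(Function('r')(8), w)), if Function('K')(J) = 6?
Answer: -2400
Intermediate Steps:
Function('r')(k) = -15 (Function('r')(k) = Mul(Mul(5, -1), 3) = Mul(-5, 3) = -15)
P = 0 (P = Mul(Mul(0, Add(-1, -2)), 6) = Mul(Mul(0, -3), 6) = Mul(0, 6) = 0)
w = 160 (w = Mul(8, 20) = 160)
Add(P, Mul(Function('r')(8), w)) = Add(0, Mul(-15, 160)) = Add(0, -2400) = -2400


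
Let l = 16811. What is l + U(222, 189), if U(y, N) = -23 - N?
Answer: 16599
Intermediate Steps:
l + U(222, 189) = 16811 + (-23 - 1*189) = 16811 + (-23 - 189) = 16811 - 212 = 16599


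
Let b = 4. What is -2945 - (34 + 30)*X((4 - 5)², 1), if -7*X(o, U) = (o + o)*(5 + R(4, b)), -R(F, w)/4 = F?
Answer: -22023/7 ≈ -3146.1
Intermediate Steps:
R(F, w) = -4*F
X(o, U) = 22*o/7 (X(o, U) = -(o + o)*(5 - 4*4)/7 = -2*o*(5 - 16)/7 = -2*o*(-11)/7 = -(-22)*o/7 = 22*o/7)
-2945 - (34 + 30)*X((4 - 5)², 1) = -2945 - (34 + 30)*22*(4 - 5)²/7 = -2945 - 64*(22/7)*(-1)² = -2945 - 64*(22/7)*1 = -2945 - 64*22/7 = -2945 - 1*1408/7 = -2945 - 1408/7 = -22023/7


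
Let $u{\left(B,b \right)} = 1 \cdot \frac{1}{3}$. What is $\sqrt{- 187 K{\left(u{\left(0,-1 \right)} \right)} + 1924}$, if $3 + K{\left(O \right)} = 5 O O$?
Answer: $\frac{\sqrt{21430}}{3} \approx 48.797$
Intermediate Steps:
$u{\left(B,b \right)} = \frac{1}{3}$ ($u{\left(B,b \right)} = 1 \cdot \frac{1}{3} = \frac{1}{3}$)
$K{\left(O \right)} = -3 + 5 O^{2}$ ($K{\left(O \right)} = -3 + 5 O O = -3 + 5 O^{2}$)
$\sqrt{- 187 K{\left(u{\left(0,-1 \right)} \right)} + 1924} = \sqrt{- 187 \left(-3 + \frac{5}{9}\right) + 1924} = \sqrt{\left(-187\right) \left(- \frac{22}{9}\right) + 1924} = \sqrt{\frac{4114}{9} + 1924} = \sqrt{\frac{21430}{9}} = \frac{\sqrt{21430}}{3}$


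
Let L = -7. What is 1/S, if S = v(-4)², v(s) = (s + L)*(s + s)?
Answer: 1/7744 ≈ 0.00012913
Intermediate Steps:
v(s) = 2*s*(-7 + s) (v(s) = (s - 7)*(s + s) = (-7 + s)*(2*s) = 2*s*(-7 + s))
S = 7744 (S = (2*(-4)*(-7 - 4))² = (2*(-4)*(-11))² = 88² = 7744)
1/S = 1/7744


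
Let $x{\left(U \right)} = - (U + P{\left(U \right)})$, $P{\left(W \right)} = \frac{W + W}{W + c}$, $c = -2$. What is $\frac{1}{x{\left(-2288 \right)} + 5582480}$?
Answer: $\frac{1145}{6394557072} \approx 1.7906 \cdot 10^{-7}$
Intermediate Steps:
$P{\left(W \right)} = \frac{2 W}{-2 + W}$ ($P{\left(W \right)} = \frac{W + W}{W - 2} = \frac{2 W}{-2 + W}$)
$x{\left(U \right)} = - U - \frac{2 U}{-2 + U}$ ($x{\left(U \right)} = - (U + \frac{2 U}{-2 + U}) = - U - \frac{2 U}{-2 + U}$)
$\frac{1}{x{\left(-2288 \right)} + 5582480} = \frac{1}{- \frac{\left(-2288\right)^{2}}{-2 - 2288} + 5582480} = \frac{1}{\left(-1\right) 5234944 \frac{1}{-2290} + 5582480} = \frac{1}{\left(-1\right) 5234944 \left(- \frac{1}{2290}\right) + 5582480} = \frac{1}{\frac{2617472}{1145} + 5582480} = \frac{1}{\frac{6394557072}{1145}} = \frac{1145}{6394557072}$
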